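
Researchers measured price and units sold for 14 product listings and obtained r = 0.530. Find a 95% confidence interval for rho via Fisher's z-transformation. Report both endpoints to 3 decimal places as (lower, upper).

z_r = atanh(0.530) = 0.590145;  SE = 1/√(n−3) = 1/√11 = 0.301511
z-limits: 0.590145 ± 1.960·0.301511 = 0.590145 ± 0.590962 = [-0.000817, 1.181107]
ρ-limits: (tanh -0.000817, tanh 1.181107) = (-0.001, 0.828)

(-0.001, 0.828)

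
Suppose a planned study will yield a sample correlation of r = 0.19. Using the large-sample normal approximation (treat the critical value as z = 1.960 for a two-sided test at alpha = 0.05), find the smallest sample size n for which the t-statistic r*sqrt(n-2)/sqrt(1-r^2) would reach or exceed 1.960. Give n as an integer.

105

r√(n−2)/√(1−r²) ≥ 1.960  ⇔  n−2 ≥ (1.960)²·(1−r²)/r²
(1−r²)/r² = (1−0.0361)/0.0361 = 26.7008
n ≥ 2 + 3.8416·26.7008 = 2 + 102.5738 = 104.5738
⌈104.5738⌉ = 105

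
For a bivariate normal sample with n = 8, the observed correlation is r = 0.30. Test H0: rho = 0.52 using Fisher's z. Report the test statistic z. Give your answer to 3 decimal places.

-0.597

z_r = atanh(0.30) = 0.309520,  z_0 = atanh(0.52) = 0.576340
SE = 1/√(n−3) = 1/√5 = 0.447214
z = (z_r − z_0)/SE = (0.309520 − 0.576340) / 0.447214 = -0.266820 / 0.447214 = -0.597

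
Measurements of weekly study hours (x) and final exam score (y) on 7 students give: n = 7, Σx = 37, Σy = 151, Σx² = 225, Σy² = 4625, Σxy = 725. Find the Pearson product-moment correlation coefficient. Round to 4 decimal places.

S_xy = nΣxy − ΣxΣy = 7·725 − 37·151 = 5075 − 5587 = -512
S_xx = nΣx² − (Σx)² = 7·225 − 37² = 1575 − 1369 = 206
S_yy = nΣy² − (Σy)² = 7·4625 − 151² = 32375 − 22801 = 9574
r = S_xy / √(S_xx·S_yy) = -512 / √(206·9574) = -512 / √1972244 = -512 / 1404.3660 = -0.3646

-0.3646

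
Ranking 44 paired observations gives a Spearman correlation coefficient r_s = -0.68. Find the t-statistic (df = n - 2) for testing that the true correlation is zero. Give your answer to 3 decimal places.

t = r_s·√(n−2) / √(1−r_s²) with r_s = -0.68, n = 44
  = -0.68·√42 / √(1 − 0.4624)
  = -0.68·6.480741 / 0.733212
  = -4.406904 / 0.733212 = -6.010

-6.010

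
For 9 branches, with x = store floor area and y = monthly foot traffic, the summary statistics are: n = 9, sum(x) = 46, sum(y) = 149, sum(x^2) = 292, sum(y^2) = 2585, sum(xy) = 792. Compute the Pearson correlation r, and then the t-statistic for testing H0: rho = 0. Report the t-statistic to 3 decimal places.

Numerator: nΣxy − (Σx)(Σy) = 9·792 − (46)(149) = 274
Denominator: √[(nΣx²−(Σx)²)(nΣy²−(Σy)²)]
  nΣx²−(Σx)² = 9·292 − 2116 = 512;  nΣy²−(Σy)² = 9·2585 − 22201 = 1064
  √(512·1064) = √544768 = 738.0840
r = 274 / 738.0840 = 0.3712
t = r·√(n−2)/√(1−r²) = 0.3712·√7 / √(1−0.137789) = 0.982103 / 0.928553 = 1.058

1.058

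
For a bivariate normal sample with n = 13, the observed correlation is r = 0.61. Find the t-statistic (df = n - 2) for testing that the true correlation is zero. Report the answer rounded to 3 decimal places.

2.553

1 − r² = 1 − 0.3721 = 0.6279;  √(1−r²) = 0.792401
√(n−2) = √11 = 3.316625
t = r·√(n−2)/√(1−r²) = 0.61 · 3.316625 / 0.792401 = 2.553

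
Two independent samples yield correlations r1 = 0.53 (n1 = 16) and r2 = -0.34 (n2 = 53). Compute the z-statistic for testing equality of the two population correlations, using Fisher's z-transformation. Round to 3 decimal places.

3.033

z1 = atanh(0.53) = 0.590145,  z2 = atanh(-0.34) = -0.354093
SE = √(1/(n1−3) + 1/(n2−3)) = √(1/13 + 1/50) = √(0.0769231 + 0.0200000) = √0.0969231 = 0.311325
z = (z1 − z2)/SE = (0.590145 − (-0.354093)) / 0.311325 = 0.944238 / 0.311325 = 3.033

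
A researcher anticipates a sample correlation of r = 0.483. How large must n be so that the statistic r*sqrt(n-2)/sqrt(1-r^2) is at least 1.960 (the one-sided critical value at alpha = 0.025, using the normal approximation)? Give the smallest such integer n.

Need r·√(n−2)/√(1−r²) ≥ 1.960
√(n−2) ≥ 1.960·√(1−0.233289) / 0.483 = 1.960·0.875620 / 0.483 = 3.5532
n−2 ≥ 12.6252  ⇒  n ≥ 14.6252
Smallest integer n = 15

15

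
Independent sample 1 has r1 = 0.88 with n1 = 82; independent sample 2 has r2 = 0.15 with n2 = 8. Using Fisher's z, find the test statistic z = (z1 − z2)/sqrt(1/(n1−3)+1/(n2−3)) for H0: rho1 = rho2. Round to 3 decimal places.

Fisher z-transforms: z1 = atanh(0.88) = 1.375768, z2 = atanh(0.15) = 0.151140; difference d = 1.224628
Var(d) = 1/79 + 1/5 = 0.0126582 + 0.2000000 = 0.2126582
z = d/√Var(d) = 1.224628 / √0.2126582 = 1.224628 / 0.461149 = 2.656

2.656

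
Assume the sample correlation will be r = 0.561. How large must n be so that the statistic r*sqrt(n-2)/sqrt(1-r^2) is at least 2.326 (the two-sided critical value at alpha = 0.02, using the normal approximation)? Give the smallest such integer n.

14

r√(n−2)/√(1−r²) ≥ 2.326  ⇔  n−2 ≥ (2.326)²·(1−r²)/r²
(1−r²)/r² = (1−0.314721)/0.314721 = 2.1774
n ≥ 2 + 5.410276·2.1774 = 2 + 11.7803 = 13.7803
⌈13.7803⌉ = 14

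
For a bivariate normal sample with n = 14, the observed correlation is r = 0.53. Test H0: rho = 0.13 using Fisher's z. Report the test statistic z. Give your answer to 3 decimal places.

z_r = atanh(0.53) = 0.590145,  z_0 = atanh(0.13) = 0.130740
SE = 1/√(n−3) = 1/√11 = 0.301511
z = (z_r − z_0)/SE = (0.590145 − 0.130740) / 0.301511 = 0.459405 / 0.301511 = 1.524

1.524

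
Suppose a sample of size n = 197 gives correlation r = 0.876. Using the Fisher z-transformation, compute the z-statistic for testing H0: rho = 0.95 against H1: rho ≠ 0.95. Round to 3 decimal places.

Fisher z: atanh(0.876) = 1.358308, atanh(0.95) = 1.831781
z = (z_r − z_0)·√(n−3) = (1.358308 − 1.831781)·√194 = -0.473473 · 13.928388 = -6.595

-6.595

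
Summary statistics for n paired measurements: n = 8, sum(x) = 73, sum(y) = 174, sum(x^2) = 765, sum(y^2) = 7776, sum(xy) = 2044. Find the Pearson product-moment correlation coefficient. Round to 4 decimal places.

S_xy = nΣxy − ΣxΣy = 8·2044 − 73·174 = 16352 − 12702 = 3650
S_xx = nΣx² − (Σx)² = 8·765 − 73² = 6120 − 5329 = 791
S_yy = nΣy² − (Σy)² = 8·7776 − 174² = 62208 − 30276 = 31932
r = S_xy / √(S_xx·S_yy) = 3650 / √(791·31932) = 3650 / √25258212 = 3650 / 5025.7549 = 0.7263

0.7263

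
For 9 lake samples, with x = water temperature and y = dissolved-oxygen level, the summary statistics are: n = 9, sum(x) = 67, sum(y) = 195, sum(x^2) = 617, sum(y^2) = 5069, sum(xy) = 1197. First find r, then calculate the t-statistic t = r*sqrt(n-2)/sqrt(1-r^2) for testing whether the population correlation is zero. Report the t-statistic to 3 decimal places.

Numerator: nΣxy − (Σx)(Σy) = 9·1197 − (67)(195) = -2292
Denominator: √[(nΣx²−(Σx)²)(nΣy²−(Σy)²)]
  nΣx²−(Σx)² = 9·617 − 4489 = 1064;  nΣy²−(Σy)² = 9·5069 − 38025 = 7596
  √(1064·7596) = √8082144 = 2842.9112
r = -2292 / 2842.9112 = -0.8062
t = r·√(n−2)/√(1−r²) = -0.8062·√7 / √(1−0.649958) = -2.133005 / 0.591643 = -3.605

-3.605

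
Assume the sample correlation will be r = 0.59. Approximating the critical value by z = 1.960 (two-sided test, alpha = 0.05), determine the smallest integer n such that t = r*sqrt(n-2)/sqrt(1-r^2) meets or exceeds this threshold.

r√(n−2)/√(1−r²) ≥ 1.960  ⇔  n−2 ≥ (1.960)²·(1−r²)/r²
(1−r²)/r² = (1−0.3481)/0.3481 = 1.8727
n ≥ 2 + 3.8416·1.8727 = 2 + 7.1942 = 9.1942
⌈9.1942⌉ = 10

10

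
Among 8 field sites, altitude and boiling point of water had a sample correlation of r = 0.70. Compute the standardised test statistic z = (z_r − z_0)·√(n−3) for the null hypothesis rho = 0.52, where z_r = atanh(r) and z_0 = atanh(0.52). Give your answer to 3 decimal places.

Fisher z: atanh(0.70) = 0.867301, atanh(0.52) = 0.576340
z = (z_r − z_0)·√(n−3) = (0.867301 − 0.576340)·√5 = 0.290961 · 2.236068 = 0.651

0.651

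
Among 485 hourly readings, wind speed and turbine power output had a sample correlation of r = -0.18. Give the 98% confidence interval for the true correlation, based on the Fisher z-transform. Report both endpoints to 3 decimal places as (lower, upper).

z_r = atanh(-0.18) = -0.181983;  SE = 1/√(n−3) = 1/√482 = 0.045549
z-limits: -0.181983 ± 2.326·0.045549 = -0.181983 ± 0.105947 = [-0.287930, -0.076036]
ρ-limits: (tanh -0.287930, tanh -0.076036) = (-0.280, -0.076)

(-0.280, -0.076)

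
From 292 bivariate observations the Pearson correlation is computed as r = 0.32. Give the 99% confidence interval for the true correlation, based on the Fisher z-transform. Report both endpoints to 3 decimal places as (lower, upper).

z_r = atanh(0.32) = 0.331647;  SE = 1/√(n−3) = 1/√289 = 0.058824
z-limits: 0.331647 ± 2.576·0.058824 = 0.331647 ± 0.151531 = [0.180116, 0.483178]
ρ-limits: (tanh 0.180116, tanh 0.483178) = (0.178, 0.449)

(0.178, 0.449)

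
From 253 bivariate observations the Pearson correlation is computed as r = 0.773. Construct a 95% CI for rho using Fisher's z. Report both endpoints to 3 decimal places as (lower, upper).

(0.718, 0.818)

Fisher z: z_r = atanh(r) = ½·ln((1+0.773)/(1−0.773)) = 1.027739
SE(z) = 1/√(n−3) = 1/√250 = 0.063246
95% ⇒ z* = 1.960; margin = 1.960·0.063246 = 0.123962
CI on z-scale: (0.903777, 1.151701)
Back-transform: tanh(0.903777) = 0.718132, tanh(1.151701) = 0.818317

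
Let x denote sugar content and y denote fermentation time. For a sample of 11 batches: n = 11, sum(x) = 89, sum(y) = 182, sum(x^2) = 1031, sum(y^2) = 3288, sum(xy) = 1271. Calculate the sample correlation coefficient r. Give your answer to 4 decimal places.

-0.6871

S_xy = nΣxy − ΣxΣy = 11·1271 − 89·182 = 13981 − 16198 = -2217
S_xx = nΣx² − (Σx)² = 11·1031 − 89² = 11341 − 7921 = 3420
S_yy = nΣy² − (Σy)² = 11·3288 − 182² = 36168 − 33124 = 3044
r = S_xy / √(S_xx·S_yy) = -2217 / √(3420·3044) = -2217 / √10410480 = -2217 / 3226.5275 = -0.6871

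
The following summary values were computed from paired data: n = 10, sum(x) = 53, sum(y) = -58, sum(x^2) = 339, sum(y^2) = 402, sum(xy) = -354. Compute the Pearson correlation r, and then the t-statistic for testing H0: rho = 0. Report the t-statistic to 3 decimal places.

-3.255

Numerator: nΣxy − (Σx)(Σy) = 10·(-354) − (53)(-58) = -466
Denominator: √[(nΣx²−(Σx)²)(nΣy²−(Σy)²)]
  nΣx²−(Σx)² = 10·339 − 2809 = 581;  nΣy²−(Σy)² = 10·402 − 3364 = 656
  √(581·656) = √381136 = 617.3621
r = -466 / 617.3621 = -0.7548
t = r·√(n−2)/√(1−r²) = -0.7548·√8 / √(1−0.569723) = -2.134897 / 0.655955 = -3.255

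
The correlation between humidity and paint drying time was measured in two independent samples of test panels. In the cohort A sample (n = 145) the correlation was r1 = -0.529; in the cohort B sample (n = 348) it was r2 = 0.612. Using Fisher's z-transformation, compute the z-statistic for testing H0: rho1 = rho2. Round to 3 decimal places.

-13.047

z1 = atanh(-0.529) = -0.588756,  z2 = atanh(0.612) = 0.712113
SE = √(1/(n1−3) + 1/(n2−3)) = √(1/142 + 1/345) = √(0.0070423 + 0.0028986) = √0.0099409 = 0.099704
z = (z1 − z2)/SE = (-0.588756 − 0.712113) / 0.099704 = -1.300869 / 0.099704 = -13.047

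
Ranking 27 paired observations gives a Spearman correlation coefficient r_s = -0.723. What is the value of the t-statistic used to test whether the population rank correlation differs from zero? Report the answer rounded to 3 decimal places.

-5.233

t = r_s·√(n−2) / √(1−r_s²) with r_s = -0.723, n = 27
  = -0.723·√25 / √(1 − 0.522729)
  = -0.723·5.000000 / 0.690848
  = -3.615000 / 0.690848 = -5.233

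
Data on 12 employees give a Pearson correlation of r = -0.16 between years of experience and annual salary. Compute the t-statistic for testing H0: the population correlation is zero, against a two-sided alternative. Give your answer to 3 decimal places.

t = r·√(n−2) / √(1−r²) with r = -0.16, n = 12
  = -0.16·√10 / √(1 − 0.0256)
  = -0.16·3.162278 / 0.987117
  = -0.505964 / 0.987117 = -0.513

-0.513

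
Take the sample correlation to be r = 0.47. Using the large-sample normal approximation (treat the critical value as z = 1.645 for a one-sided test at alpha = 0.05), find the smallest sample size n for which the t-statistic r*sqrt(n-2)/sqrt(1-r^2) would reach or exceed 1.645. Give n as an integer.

12

Need r·√(n−2)/√(1−r²) ≥ 1.645
√(n−2) ≥ 1.645·√(1−0.2209) / 0.47 = 1.645·0.882666 / 0.47 = 3.0893
n−2 ≥ 9.5438  ⇒  n ≥ 11.5438
Smallest integer n = 12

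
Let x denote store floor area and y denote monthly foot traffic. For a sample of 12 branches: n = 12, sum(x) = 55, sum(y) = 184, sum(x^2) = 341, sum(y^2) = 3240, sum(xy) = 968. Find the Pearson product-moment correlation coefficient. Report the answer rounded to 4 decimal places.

S_xy = nΣxy − ΣxΣy = 12·968 − 55·184 = 11616 − 10120 = 1496
S_xx = nΣx² − (Σx)² = 12·341 − 55² = 4092 − 3025 = 1067
S_yy = nΣy² − (Σy)² = 12·3240 − 184² = 38880 − 33856 = 5024
r = S_xy / √(S_xx·S_yy) = 1496 / √(1067·5024) = 1496 / √5360608 = 1496 / 2315.2987 = 0.6461

0.6461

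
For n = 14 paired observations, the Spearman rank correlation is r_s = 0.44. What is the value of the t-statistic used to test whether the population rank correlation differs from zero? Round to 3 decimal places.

t = r_s·√(n−2) / √(1−r_s²) with r_s = 0.44, n = 14
  = 0.44·√12 / √(1 − 0.1936)
  = 0.44·3.464102 / 0.897998
  = 1.524205 / 0.897998 = 1.697

1.697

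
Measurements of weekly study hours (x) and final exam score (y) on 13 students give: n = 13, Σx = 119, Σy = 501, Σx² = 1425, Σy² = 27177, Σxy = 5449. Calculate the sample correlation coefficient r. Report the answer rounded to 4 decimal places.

0.5309

Numerator: nΣxy − (Σx)(Σy) = 13·5449 − (119)(501) = 11218
Denominator: √[(nΣx²−(Σx)²)(nΣy²−(Σy)²)]
  nΣx²−(Σx)² = 13·1425 − 14161 = 4364;  nΣy²−(Σy)² = 13·27177 − 251001 = 102300
  √(4364·102300) = √446437200 = 21129.0606
r = 11218 / 21129.0606 = 0.5309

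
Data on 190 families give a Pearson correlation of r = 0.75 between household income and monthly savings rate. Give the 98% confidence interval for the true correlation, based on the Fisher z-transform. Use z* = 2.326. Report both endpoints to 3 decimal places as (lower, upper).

z_r = atanh(0.75) = 0.972955;  SE = 1/√(n−3) = 1/√187 = 0.073127
z-limits: 0.972955 ± 2.326·0.073127 = 0.972955 ± 0.170093 = [0.802862, 1.143048]
ρ-limits: (tanh 0.802862, tanh 1.143048) = (0.666, 0.815)

(0.666, 0.815)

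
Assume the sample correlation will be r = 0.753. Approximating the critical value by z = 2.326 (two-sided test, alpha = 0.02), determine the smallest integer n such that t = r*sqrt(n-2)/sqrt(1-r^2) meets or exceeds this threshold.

7

Need r·√(n−2)/√(1−r²) ≥ 2.326
√(n−2) ≥ 2.326·√(1−0.567009) / 0.753 = 2.326·0.658021 / 0.753 = 2.0326
n−2 ≥ 4.1315  ⇒  n ≥ 6.1315
Smallest integer n = 7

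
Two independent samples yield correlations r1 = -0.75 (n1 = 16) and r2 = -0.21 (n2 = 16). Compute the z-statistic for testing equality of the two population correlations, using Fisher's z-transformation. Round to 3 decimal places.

z1 = atanh(-0.75) = -0.972955,  z2 = atanh(-0.21) = -0.213171
SE = √(1/(n1−3) + 1/(n2−3)) = √(1/13 + 1/13) = √(0.0769231 + 0.0769231) = √0.1538462 = 0.392232
z = (z1 − z2)/SE = (-0.972955 − (-0.213171)) / 0.392232 = -0.759784 / 0.392232 = -1.937

-1.937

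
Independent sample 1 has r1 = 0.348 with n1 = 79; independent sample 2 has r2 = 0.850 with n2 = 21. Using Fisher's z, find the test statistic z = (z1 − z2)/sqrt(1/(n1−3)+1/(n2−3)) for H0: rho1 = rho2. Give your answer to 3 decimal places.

Fisher z-transforms: z1 = atanh(0.348) = 0.363166, z2 = atanh(0.850) = 1.256153; difference d = -0.892987
Var(d) = 1/76 + 1/18 = 0.0131579 + 0.0555556 = 0.0687135
z = d/√Var(d) = -0.892987 / √0.0687135 = -0.892987 / 0.262133 = -3.407

-3.407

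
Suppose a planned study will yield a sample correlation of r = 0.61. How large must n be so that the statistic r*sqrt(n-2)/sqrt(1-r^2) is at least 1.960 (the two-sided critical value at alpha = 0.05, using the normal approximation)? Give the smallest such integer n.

r√(n−2)/√(1−r²) ≥ 1.960  ⇔  n−2 ≥ (1.960)²·(1−r²)/r²
(1−r²)/r² = (1−0.3721)/0.3721 = 1.6874
n ≥ 2 + 3.8416·1.6874 = 2 + 6.4823 = 8.4823
⌈8.4823⌉ = 9

9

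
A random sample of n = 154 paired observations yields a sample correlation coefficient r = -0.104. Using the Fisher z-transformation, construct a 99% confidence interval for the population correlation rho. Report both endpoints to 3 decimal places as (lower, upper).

(-0.304, 0.105)

z_r = atanh(-0.104) = -0.104377;  SE = 1/√(n−3) = 1/√151 = 0.081379
z-limits: -0.104377 ± 2.576·0.081379 = -0.104377 ± 0.209632 = [-0.314009, 0.105255]
ρ-limits: (tanh -0.314009, tanh 0.105255) = (-0.304, 0.105)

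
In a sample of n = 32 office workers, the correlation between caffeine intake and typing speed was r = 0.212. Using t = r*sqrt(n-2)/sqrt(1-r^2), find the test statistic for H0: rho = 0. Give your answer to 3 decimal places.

t = r·√(n−2) / √(1−r²) with r = 0.212, n = 32
  = 0.212·√30 / √(1 − 0.044944)
  = 0.212·5.477226 / 0.977270
  = 1.161172 / 0.977270 = 1.188

1.188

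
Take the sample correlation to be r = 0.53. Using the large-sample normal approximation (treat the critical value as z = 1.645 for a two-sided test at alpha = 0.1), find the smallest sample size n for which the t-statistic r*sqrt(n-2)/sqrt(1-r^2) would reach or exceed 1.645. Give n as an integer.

9

r√(n−2)/√(1−r²) ≥ 1.645  ⇔  n−2 ≥ (1.645)²·(1−r²)/r²
(1−r²)/r² = (1−0.2809)/0.2809 = 2.5600
n ≥ 2 + 2.706025·2.5600 = 2 + 6.9274 = 8.9274
⌈8.9274⌉ = 9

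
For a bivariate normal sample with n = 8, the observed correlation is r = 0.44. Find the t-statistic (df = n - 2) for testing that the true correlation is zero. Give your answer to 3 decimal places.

1.200

t = r·√(n−2) / √(1−r²) with r = 0.44, n = 8
  = 0.44·√6 / √(1 − 0.1936)
  = 0.44·2.449490 / 0.897998
  = 1.077776 / 0.897998 = 1.200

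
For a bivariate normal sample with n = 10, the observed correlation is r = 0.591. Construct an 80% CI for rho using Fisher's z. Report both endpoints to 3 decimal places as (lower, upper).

(0.192, 0.822)

z_r = atanh(0.591) = 0.679201;  SE = 1/√(n−3) = 1/√7 = 0.377964
z-limits: 0.679201 ± 1.282·0.377964 = 0.679201 ± 0.484550 = [0.194651, 1.163751]
ρ-limits: (tanh 0.194651, tanh 1.163751) = (0.192, 0.822)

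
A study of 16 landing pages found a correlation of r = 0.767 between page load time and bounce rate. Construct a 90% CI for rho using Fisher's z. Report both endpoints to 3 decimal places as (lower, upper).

Fisher z: z_r = atanh(r) = ½·ln((1+0.767)/(1−0.767)) = 1.013000
SE(z) = 1/√(n−3) = 1/√13 = 0.277350
90% ⇒ z* = 1.645; margin = 1.645·0.277350 = 0.456241
CI on z-scale: (0.556759, 1.469241)
Back-transform: tanh(0.556759) = 0.505569, tanh(1.469241) = 0.899433

(0.506, 0.899)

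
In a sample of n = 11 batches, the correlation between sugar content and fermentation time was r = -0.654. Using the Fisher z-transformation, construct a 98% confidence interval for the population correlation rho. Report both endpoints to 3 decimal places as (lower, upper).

z_r = atanh(-0.654) = -0.782257;  SE = 1/√(n−3) = 1/√8 = 0.353553
z-limits: -0.782257 ± 2.326·0.353553 = -0.782257 ± 0.822364 = [-1.604621, 0.040107]
ρ-limits: (tanh -1.604621, tanh 0.040107) = (-0.922, 0.040)

(-0.922, 0.040)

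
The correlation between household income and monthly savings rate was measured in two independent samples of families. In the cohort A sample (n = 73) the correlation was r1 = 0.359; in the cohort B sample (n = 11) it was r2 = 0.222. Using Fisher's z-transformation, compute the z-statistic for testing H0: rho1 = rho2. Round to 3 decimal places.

Fisher z-transforms: z1 = atanh(0.359) = 0.375737, z2 = atanh(0.222) = 0.225759; difference d = 0.149978
Var(d) = 1/70 + 1/8 = 0.0142857 + 0.1250000 = 0.1392857
z = d/√Var(d) = 0.149978 / √0.1392857 = 0.149978 / 0.373210 = 0.402

0.402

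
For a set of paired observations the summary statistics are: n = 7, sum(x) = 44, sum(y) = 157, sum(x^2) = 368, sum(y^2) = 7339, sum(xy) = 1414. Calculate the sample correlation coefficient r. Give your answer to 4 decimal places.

Numerator: nΣxy − (Σx)(Σy) = 7·1414 − (44)(157) = 2990
Denominator: √[(nΣx²−(Σx)²)(nΣy²−(Σy)²)]
  nΣx²−(Σx)² = 7·368 − 1936 = 640;  nΣy²−(Σy)² = 7·7339 − 24649 = 26724
  √(640·26724) = √17103360 = 4135.6209
r = 2990 / 4135.6209 = 0.7230

0.7230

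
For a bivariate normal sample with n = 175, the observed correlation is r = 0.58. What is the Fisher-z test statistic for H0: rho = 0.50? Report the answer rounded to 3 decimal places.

Fisher z: atanh(0.58) = 0.662463, atanh(0.50) = 0.549306
z = (z_r − z_0)·√(n−3) = (0.662463 − 0.549306)·√172 = 0.113157 · 13.114877 = 1.484

1.484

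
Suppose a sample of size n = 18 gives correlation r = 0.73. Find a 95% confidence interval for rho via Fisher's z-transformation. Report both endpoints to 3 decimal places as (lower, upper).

(0.399, 0.893)

z_r = atanh(0.73) = 0.928727;  SE = 1/√(n−3) = 1/√15 = 0.258199
z-limits: 0.928727 ± 1.960·0.258199 = 0.928727 ± 0.506070 = [0.422657, 1.434797]
ρ-limits: (tanh 0.422657, tanh 1.434797) = (0.399, 0.893)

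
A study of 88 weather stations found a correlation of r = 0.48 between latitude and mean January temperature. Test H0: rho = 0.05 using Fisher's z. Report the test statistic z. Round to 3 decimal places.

Fisher z: atanh(0.48) = 0.522984, atanh(0.05) = 0.050042
z = (z_r − z_0)·√(n−3) = (0.522984 − 0.050042)·√85 = 0.472942 · 9.219544 = 4.360

4.360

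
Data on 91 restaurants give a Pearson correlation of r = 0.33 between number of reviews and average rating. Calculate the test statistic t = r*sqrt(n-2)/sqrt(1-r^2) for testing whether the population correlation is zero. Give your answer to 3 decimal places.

3.298

t = r·√(n−2) / √(1−r²) with r = 0.33, n = 91
  = 0.33·√89 / √(1 − 0.1089)
  = 0.33·9.433981 / 0.943981
  = 3.113214 / 0.943981 = 3.298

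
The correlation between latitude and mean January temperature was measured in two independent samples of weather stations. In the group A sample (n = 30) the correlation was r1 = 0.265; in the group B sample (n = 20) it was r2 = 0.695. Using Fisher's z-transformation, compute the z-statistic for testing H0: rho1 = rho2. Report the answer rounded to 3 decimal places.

Fisher z-transforms: z1 = atanh(0.265) = 0.271478, z2 = atanh(0.695) = 0.857563; difference d = -0.586085
Var(d) = 1/27 + 1/17 = 0.0370370 + 0.0588235 = 0.0958605
z = d/√Var(d) = -0.586085 / √0.0958605 = -0.586085 / 0.309613 = -1.893

-1.893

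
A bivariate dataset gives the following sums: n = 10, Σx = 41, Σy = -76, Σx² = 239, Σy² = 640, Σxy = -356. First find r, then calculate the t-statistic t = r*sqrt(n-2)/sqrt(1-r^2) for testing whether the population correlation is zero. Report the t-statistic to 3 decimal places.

S_xy = nΣxy − ΣxΣy = 10·(-356) − 41·(-76) = -3560 − (-3116) = -444
S_xx = nΣx² − (Σx)² = 10·239 − 41² = 2390 − 1681 = 709
S_yy = nΣy² − (Σy)² = 10·640 − (-76)² = 6400 − 5776 = 624
r = S_xy / √(S_xx·S_yy) = -444 / √(709·624) = -444 / √442416 = -444 / 665.1436 = -0.6675
t = r·√(n−2)/√(1−r²) = -0.6675·√8 / √(1−0.445556) = -1.887975 / 0.744610 = -2.536

-2.536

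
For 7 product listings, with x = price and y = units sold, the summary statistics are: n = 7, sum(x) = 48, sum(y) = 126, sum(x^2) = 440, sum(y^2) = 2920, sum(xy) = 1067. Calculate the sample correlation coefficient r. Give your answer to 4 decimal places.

Numerator: nΣxy − (Σx)(Σy) = 7·1067 − (48)(126) = 1421
Denominator: √[(nΣx²−(Σx)²)(nΣy²−(Σy)²)]
  nΣx²−(Σx)² = 7·440 − 2304 = 776;  nΣy²−(Σy)² = 7·2920 − 15876 = 4564
  √(776·4564) = √3541664 = 1881.9309
r = 1421 / 1881.9309 = 0.7551

0.7551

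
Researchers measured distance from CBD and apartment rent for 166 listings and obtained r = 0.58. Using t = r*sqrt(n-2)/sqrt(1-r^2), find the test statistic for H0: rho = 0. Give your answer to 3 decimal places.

1 − r² = 1 − 0.3364 = 0.6636;  √(1−r²) = 0.814616
√(n−2) = √164 = 12.806248
t = r·√(n−2)/√(1−r²) = 0.58 · 12.806248 / 0.814616 = 9.118

9.118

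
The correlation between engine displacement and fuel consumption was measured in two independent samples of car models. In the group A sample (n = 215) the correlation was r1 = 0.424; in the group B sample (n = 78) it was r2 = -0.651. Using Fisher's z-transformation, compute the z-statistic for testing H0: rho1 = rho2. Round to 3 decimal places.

z1 = atanh(0.424) = 0.452559,  z2 = atanh(-0.651) = -0.777032
SE = √(1/(n1−3) + 1/(n2−3)) = √(1/212 + 1/75) = √(0.0047170 + 0.0133333) = √0.0180503 = 0.134351
z = (z1 − z2)/SE = (0.452559 − (-0.777032)) / 0.134351 = 1.229591 / 0.134351 = 9.152

9.152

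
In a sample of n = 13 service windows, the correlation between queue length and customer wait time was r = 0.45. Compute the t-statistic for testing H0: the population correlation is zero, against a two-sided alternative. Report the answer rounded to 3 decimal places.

1 − r² = 1 − 0.2025 = 0.7975;  √(1−r²) = 0.893029
√(n−2) = √11 = 3.316625
t = r·√(n−2)/√(1−r²) = 0.45 · 3.316625 / 0.893029 = 1.671

1.671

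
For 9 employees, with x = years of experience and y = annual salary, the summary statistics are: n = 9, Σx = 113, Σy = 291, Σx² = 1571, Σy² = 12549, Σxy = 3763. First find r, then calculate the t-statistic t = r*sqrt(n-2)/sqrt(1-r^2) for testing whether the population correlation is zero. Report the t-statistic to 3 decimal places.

0.424

Numerator: nΣxy − (Σx)(Σy) = 9·3763 − (113)(291) = 984
Denominator: √[(nΣx²−(Σx)²)(nΣy²−(Σy)²)]
  nΣx²−(Σx)² = 9·1571 − 12769 = 1370;  nΣy²−(Σy)² = 9·12549 − 84681 = 28260
  √(1370·28260) = √38716200 = 6222.2343
r = 984 / 6222.2343 = 0.1581
t = r·√(n−2)/√(1−r²) = 0.1581·√7 / √(1−0.024996) = 0.418293 / 0.987423 = 0.424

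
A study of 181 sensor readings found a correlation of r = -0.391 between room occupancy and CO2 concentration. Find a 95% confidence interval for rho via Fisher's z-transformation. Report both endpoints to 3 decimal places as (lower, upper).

z_r = atanh(-0.391) = -0.412980;  SE = 1/√(n−3) = 1/√178 = 0.074953
z-limits: -0.412980 ± 1.960·0.074953 = -0.412980 ± 0.146908 = [-0.559888, -0.266072]
ρ-limits: (tanh -0.559888, tanh -0.266072) = (-0.508, -0.260)

(-0.508, -0.260)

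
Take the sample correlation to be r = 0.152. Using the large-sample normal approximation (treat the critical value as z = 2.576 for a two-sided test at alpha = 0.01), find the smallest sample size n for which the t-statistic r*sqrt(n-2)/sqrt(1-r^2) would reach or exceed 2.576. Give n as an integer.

283

r√(n−2)/√(1−r²) ≥ 2.576  ⇔  n−2 ≥ (2.576)²·(1−r²)/r²
(1−r²)/r² = (1−0.023104)/0.023104 = 42.2825
n ≥ 2 + 6.635776·42.2825 = 2 + 280.5772 = 282.5772
⌈282.5772⌉ = 283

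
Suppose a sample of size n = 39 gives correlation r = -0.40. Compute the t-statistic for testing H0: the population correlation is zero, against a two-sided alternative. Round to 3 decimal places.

-2.655

1 − r² = 1 − 0.1600 = 0.8400;  √(1−r²) = 0.916515
√(n−2) = √37 = 6.082763
t = r·√(n−2)/√(1−r²) = -0.40 · 6.082763 / 0.916515 = -2.655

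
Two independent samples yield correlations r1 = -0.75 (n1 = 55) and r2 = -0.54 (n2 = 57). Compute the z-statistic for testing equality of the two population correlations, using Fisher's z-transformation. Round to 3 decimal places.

z1 = atanh(-0.75) = -0.972955,  z2 = atanh(-0.54) = -0.604156
SE = √(1/(n1−3) + 1/(n2−3)) = √(1/52 + 1/54) = √(0.0192308 + 0.0185185) = √0.0377493 = 0.194292
z = (z1 − z2)/SE = (-0.972955 − (-0.604156)) / 0.194292 = -0.368799 / 0.194292 = -1.898

-1.898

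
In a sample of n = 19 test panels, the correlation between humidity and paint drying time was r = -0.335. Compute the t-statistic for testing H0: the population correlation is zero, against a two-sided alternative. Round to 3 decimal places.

-1.466

t = r·√(n−2) / √(1−r²) with r = -0.335, n = 19
  = -0.335·√17 / √(1 − 0.112225)
  = -0.335·4.123106 / 0.942218
  = -1.381241 / 0.942218 = -1.466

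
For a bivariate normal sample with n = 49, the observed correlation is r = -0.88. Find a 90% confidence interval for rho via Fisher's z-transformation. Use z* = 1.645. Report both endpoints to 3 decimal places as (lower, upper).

Fisher z: z_r = atanh(r) = ½·ln((1+(-0.88))/(1−(-0.88))) = -1.375768
SE(z) = 1/√(n−3) = 1/√46 = 0.147442
90% ⇒ z* = 1.645; margin = 1.645·0.147442 = 0.242542
CI on z-scale: (-1.618310, -1.133226)
Back-transform: tanh(-1.618310) = -0.924379, tanh(-1.133226) = -0.812120

(-0.924, -0.812)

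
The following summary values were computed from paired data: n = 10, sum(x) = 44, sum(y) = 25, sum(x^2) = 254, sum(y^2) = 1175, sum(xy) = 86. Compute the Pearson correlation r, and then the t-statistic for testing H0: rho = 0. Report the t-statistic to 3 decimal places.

S_xy = nΣxy − ΣxΣy = 10·86 − 44·25 = 860 − 1100 = -240
S_xx = nΣx² − (Σx)² = 10·254 − 44² = 2540 − 1936 = 604
S_yy = nΣy² − (Σy)² = 10·1175 − 25² = 11750 − 625 = 11125
r = S_xy / √(S_xx·S_yy) = -240 / √(604·11125) = -240 / √6719500 = -240 / 2592.1998 = -0.0926
t = r·√(n−2)/√(1−r²) = -0.0926·√8 / √(1−0.008575) = -0.261912 / 0.995703 = -0.263

-0.263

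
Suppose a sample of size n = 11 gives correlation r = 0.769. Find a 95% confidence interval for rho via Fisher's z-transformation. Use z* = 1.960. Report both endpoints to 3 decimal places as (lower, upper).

Fisher z: z_r = atanh(r) = ½·ln((1+0.769)/(1−0.769)) = 1.017876
SE(z) = 1/√(n−3) = 1/√8 = 0.353553
95% ⇒ z* = 1.960; margin = 1.960·0.353553 = 0.692964
CI on z-scale: (0.324912, 1.710840)
Back-transform: tanh(0.324912) = 0.313942, tanh(1.710840) = 0.936751

(0.314, 0.937)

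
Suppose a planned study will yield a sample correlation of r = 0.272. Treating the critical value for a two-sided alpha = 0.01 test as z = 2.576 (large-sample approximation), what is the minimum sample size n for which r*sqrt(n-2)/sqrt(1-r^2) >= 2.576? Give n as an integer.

86

r√(n−2)/√(1−r²) ≥ 2.576  ⇔  n−2 ≥ (2.576)²·(1−r²)/r²
(1−r²)/r² = (1−0.073984)/0.073984 = 12.5164
n ≥ 2 + 6.635776·12.5164 = 2 + 83.0560 = 85.0560
⌈85.0560⌉ = 86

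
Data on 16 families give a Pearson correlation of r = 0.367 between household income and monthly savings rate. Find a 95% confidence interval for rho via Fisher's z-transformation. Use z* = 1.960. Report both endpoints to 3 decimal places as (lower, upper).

Fisher z: z_r = atanh(r) = ½·ln((1+0.367)/(1−0.367)) = 0.384952
SE(z) = 1/√(n−3) = 1/√13 = 0.277350
95% ⇒ z* = 1.960; margin = 1.960·0.277350 = 0.543606
CI on z-scale: (-0.158654, 0.928558)
Back-transform: tanh(-0.158654) = -0.157336, tanh(0.928558) = 0.729921

(-0.157, 0.730)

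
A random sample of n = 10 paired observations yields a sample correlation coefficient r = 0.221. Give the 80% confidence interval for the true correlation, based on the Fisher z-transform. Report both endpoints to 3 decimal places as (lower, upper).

(-0.254, 0.610)

z_r = atanh(0.221) = 0.224707;  SE = 1/√(n−3) = 1/√7 = 0.377964
z-limits: 0.224707 ± 1.282·0.377964 = 0.224707 ± 0.484550 = [-0.259843, 0.709257]
ρ-limits: (tanh -0.259843, tanh 0.709257) = (-0.254, 0.610)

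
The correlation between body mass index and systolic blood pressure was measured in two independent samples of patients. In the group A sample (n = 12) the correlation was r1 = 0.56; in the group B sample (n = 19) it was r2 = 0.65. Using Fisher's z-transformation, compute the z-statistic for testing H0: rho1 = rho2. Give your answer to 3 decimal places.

Fisher z-transforms: z1 = atanh(0.56) = 0.632833, z2 = atanh(0.65) = 0.775299; difference d = -0.142466
Var(d) = 1/9 + 1/16 = 0.1111111 + 0.0625000 = 0.1736111
z = d/√Var(d) = -0.142466 / √0.1736111 = -0.142466 / 0.416667 = -0.342

-0.342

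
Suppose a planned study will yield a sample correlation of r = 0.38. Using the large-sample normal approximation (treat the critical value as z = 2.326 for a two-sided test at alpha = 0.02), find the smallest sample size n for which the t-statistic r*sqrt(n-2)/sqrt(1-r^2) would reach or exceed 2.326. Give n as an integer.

35

r√(n−2)/√(1−r²) ≥ 2.326  ⇔  n−2 ≥ (2.326)²·(1−r²)/r²
(1−r²)/r² = (1−0.1444)/0.1444 = 5.9252
n ≥ 2 + 5.410276·5.9252 = 2 + 32.0570 = 34.0570
⌈34.0570⌉ = 35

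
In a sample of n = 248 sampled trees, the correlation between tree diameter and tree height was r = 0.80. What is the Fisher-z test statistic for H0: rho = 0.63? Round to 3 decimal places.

z_r = atanh(0.80) = 1.098612,  z_0 = atanh(0.63) = 0.741416
SE = 1/√(n−3) = 1/√245 = 0.063888
z = (z_r − z_0)/SE = (1.098612 − 0.741416) / 0.063888 = 0.357196 / 0.063888 = 5.591

5.591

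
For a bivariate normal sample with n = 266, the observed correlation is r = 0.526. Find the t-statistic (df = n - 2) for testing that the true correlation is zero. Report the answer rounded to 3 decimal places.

t = r·√(n−2) / √(1−r²) with r = 0.526, n = 266
  = 0.526·√264 / √(1 − 0.276676)
  = 0.526·16.248077 / 0.850485
  = 8.546489 / 0.850485 = 10.049

10.049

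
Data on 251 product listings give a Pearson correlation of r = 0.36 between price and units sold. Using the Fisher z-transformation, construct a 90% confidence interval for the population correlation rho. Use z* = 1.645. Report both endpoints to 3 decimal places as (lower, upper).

(0.266, 0.447)

Fisher z: z_r = atanh(r) = ½·ln((1+0.36)/(1−0.36)) = 0.376886
SE(z) = 1/√(n−3) = 1/√248 = 0.063500
90% ⇒ z* = 1.645; margin = 1.645·0.063500 = 0.104458
CI on z-scale: (0.272428, 0.481344)
Back-transform: tanh(0.272428) = 0.265883, tanh(0.481344) = 0.447319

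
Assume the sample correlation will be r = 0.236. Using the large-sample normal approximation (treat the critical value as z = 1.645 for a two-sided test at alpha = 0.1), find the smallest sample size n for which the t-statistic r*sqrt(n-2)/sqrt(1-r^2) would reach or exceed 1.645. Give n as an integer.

Need r·√(n−2)/√(1−r²) ≥ 1.645
√(n−2) ≥ 1.645·√(1−0.055696) / 0.236 = 1.645·0.971753 / 0.236 = 6.7734
n−2 ≥ 45.8789  ⇒  n ≥ 47.8789
Smallest integer n = 48

48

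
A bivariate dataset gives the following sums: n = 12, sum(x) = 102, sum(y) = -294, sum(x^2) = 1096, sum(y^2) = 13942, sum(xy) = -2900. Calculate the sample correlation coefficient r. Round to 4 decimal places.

-0.3228

Numerator: nΣxy − (Σx)(Σy) = 12·(-2900) − (102)(-294) = -4812
Denominator: √[(nΣx²−(Σx)²)(nΣy²−(Σy)²)]
  nΣx²−(Σx)² = 12·1096 − 10404 = 2748;  nΣy²−(Σy)² = 12·13942 − 86436 = 80868
  √(2748·80868) = √222225264 = 14907.2219
r = -4812 / 14907.2219 = -0.3228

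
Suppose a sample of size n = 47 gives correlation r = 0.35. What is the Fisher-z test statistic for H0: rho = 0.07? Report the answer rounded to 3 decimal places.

z_r = atanh(0.35) = 0.365444,  z_0 = atanh(0.07) = 0.070115
SE = 1/√(n−3) = 1/√44 = 0.150756
z = (z_r − z_0)/SE = (0.365444 − 0.070115) / 0.150756 = 0.295329 / 0.150756 = 1.959

1.959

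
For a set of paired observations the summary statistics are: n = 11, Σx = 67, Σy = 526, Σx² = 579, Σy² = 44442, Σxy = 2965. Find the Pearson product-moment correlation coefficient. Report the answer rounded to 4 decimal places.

S_xy = nΣxy − ΣxΣy = 11·2965 − 67·526 = 32615 − 35242 = -2627
S_xx = nΣx² − (Σx)² = 11·579 − 67² = 6369 − 4489 = 1880
S_yy = nΣy² − (Σy)² = 11·44442 − 526² = 488862 − 276676 = 212186
r = S_xy / √(S_xx·S_yy) = -2627 / √(1880·212186) = -2627 / √398909680 = -2627 / 19972.7234 = -0.1315

-0.1315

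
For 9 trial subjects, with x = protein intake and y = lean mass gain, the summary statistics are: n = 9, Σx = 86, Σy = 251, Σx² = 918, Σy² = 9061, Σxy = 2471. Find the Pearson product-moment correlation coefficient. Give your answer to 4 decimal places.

0.1629

Numerator: nΣxy − (Σx)(Σy) = 9·2471 − (86)(251) = 653
Denominator: √[(nΣx²−(Σx)²)(nΣy²−(Σy)²)]
  nΣx²−(Σx)² = 9·918 − 7396 = 866;  nΣy²−(Σy)² = 9·9061 − 63001 = 18548
  √(866·18548) = √16062568 = 4007.8134
r = 653 / 4007.8134 = 0.1629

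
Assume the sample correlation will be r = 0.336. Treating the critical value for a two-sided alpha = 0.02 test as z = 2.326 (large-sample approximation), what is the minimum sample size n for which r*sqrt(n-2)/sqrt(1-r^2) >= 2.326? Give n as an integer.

45

r√(n−2)/√(1−r²) ≥ 2.326  ⇔  n−2 ≥ (2.326)²·(1−r²)/r²
(1−r²)/r² = (1−0.112896)/0.112896 = 7.8577
n ≥ 2 + 5.410276·7.8577 = 2 + 42.5123 = 44.5123
⌈44.5123⌉ = 45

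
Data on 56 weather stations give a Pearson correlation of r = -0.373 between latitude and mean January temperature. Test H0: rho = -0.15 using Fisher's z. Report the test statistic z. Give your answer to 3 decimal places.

Fisher z: atanh(-0.373) = -0.391903, atanh(-0.15) = -0.151140
z = (z_r − z_0)·√(n−3) = (-0.391903 − (-0.151140))·√53 = -0.240763 · 7.280110 = -1.753

-1.753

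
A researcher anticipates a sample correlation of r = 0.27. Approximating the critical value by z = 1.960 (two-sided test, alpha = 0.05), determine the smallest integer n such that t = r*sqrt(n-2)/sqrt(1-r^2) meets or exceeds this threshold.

51

r√(n−2)/√(1−r²) ≥ 1.960  ⇔  n−2 ≥ (1.960)²·(1−r²)/r²
(1−r²)/r² = (1−0.0729)/0.0729 = 12.7174
n ≥ 2 + 3.8416·12.7174 = 2 + 48.8552 = 50.8552
⌈50.8552⌉ = 51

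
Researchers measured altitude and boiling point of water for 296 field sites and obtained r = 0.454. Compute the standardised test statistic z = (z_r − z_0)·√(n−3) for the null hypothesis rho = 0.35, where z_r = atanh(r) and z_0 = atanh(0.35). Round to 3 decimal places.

z_r = atanh(0.454) = 0.489727,  z_0 = atanh(0.35) = 0.365444
SE = 1/√(n−3) = 1/√293 = 0.058421
z = (z_r − z_0)/SE = (0.489727 − 0.365444) / 0.058421 = 0.124283 / 0.058421 = 2.127

2.127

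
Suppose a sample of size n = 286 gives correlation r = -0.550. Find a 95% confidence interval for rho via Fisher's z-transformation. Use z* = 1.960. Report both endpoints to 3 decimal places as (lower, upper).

z_r = atanh(-0.550) = -0.618381;  SE = 1/√(n−3) = 1/√283 = 0.059444
z-limits: -0.618381 ± 1.960·0.059444 = -0.618381 ± 0.116510 = [-0.734891, -0.501871]
ρ-limits: (tanh -0.734891, tanh -0.501871) = (-0.626, -0.464)

(-0.626, -0.464)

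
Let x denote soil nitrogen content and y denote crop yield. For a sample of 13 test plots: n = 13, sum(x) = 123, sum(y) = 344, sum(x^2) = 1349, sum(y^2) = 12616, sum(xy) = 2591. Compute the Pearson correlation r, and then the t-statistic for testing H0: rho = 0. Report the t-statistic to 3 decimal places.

S_xy = nΣxy − ΣxΣy = 13·2591 − 123·344 = 33683 − 42312 = -8629
S_xx = nΣx² − (Σx)² = 13·1349 − 123² = 17537 − 15129 = 2408
S_yy = nΣy² − (Σy)² = 13·12616 − 344² = 164008 − 118336 = 45672
r = S_xy / √(S_xx·S_yy) = -8629 / √(2408·45672) = -8629 / √109978176 = -8629 / 10487.0480 = -0.8228
t = r·√(n−2)/√(1−r²) = -0.8228·√11 / √(1−0.677000) = -2.728919 / 0.568331 = -4.802

-4.802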